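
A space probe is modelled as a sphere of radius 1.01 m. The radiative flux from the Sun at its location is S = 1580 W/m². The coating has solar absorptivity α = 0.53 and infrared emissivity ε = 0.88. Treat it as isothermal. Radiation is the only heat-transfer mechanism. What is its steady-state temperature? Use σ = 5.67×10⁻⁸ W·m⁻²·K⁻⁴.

At equilibrium, absorbed power = emitted power.
Absorbing cross-section = πr² = 3.205 m²; emitting surface = 4πr² = 12.82 m² (ratio 4).
αS·A_cross = εσ·A_surf·T⁴  ⇒  T⁴ = αS/(ε·4σ).
T⁴ = 0.530·1580/(0.88·4·5.67×10⁻⁸) = 4.196×10⁹ K⁴.
T = (4.196×10⁹)^(1/4).

T ≈ 255 K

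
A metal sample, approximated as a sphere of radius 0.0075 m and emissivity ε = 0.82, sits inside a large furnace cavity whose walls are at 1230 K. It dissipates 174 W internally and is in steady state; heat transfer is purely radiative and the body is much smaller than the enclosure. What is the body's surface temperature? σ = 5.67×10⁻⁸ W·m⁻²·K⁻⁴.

For a small grey body in a large enclosure, net radiated power = εσA(T⁴ − T_w⁴).
Steady state: P = εσA(T⁴ − T_w⁴) with A = 4πr² = 7.069×10⁻⁴ m².
T⁴ = P/(εσA) + T_w⁴ = 174/(0.82·5.67×10⁻⁸·7.069×10⁻⁴) + (1230)⁴
    = 5.294×10¹² + 2.289×10¹² = 7.583×10¹² K⁴.

T ≈ 1660 K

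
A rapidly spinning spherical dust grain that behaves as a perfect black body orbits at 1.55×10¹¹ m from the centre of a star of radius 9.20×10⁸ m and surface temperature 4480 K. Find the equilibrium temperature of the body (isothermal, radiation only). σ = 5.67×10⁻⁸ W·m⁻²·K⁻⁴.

T ≈ 244 K

The star's surface emits σT_*⁴; at distance d the flux is S = σT_*⁴(R_*/d)².
S = 5.67×10⁻⁸·(4480)⁴·(9.20×10⁸/1.55×10¹¹)² = 804.7 W/m².
For an isothermal sphere T⁴ = (1−a)S/(4σ) = 3.548×10⁹ K⁴.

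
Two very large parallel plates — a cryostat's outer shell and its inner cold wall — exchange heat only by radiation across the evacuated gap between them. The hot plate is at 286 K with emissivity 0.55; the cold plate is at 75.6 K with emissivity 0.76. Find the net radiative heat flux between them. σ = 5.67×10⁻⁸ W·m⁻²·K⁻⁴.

For two infinite grey parallel plates, q = σ(T₁⁴ − T₂⁴)/(1/ε₁ + 1/ε₂ − 1).
T₁⁴ − T₂⁴ = 6.691×10⁹ − 3.267×10⁷ = 6.658×10⁹ K⁴.
1/ε₁ + 1/ε₂ − 1 = 1.818 + 1.316 − 1 = 2.134.
q = 5.67×10⁻⁸ × 6.658×10⁹ / 2.134.

q ≈ 177 W/m²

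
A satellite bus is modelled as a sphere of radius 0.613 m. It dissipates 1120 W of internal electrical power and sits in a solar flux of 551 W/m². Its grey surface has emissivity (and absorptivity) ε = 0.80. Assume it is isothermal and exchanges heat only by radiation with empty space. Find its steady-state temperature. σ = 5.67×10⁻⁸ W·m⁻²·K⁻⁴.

At steady state, absorbed solar power + internal power = radiated power.
Absorbed: α·S·A_cross = 0.80·551·1.181 = 520.4 W (cross-section πr²).
Total input = 520.4 + 1120 = 1640 W.
Radiated: εσ·A_surf·T⁴ with A_surf = 4πr² = 4.722 m².
T⁴ = 1640/(0.80·5.67×10⁻⁸·4.722) = 7.658×10⁹ K⁴.

T ≈ 296 K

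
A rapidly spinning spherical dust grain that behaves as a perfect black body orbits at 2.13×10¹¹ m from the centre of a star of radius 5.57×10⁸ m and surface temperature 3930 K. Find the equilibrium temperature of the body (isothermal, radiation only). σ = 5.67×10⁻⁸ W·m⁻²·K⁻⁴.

T ≈ 142 K

The star's surface emits σT_*⁴; at distance d the flux is S = σT_*⁴(R_*/d)².
S = 5.67×10⁻⁸·(3930)⁴·(5.57×10⁸/2.13×10¹¹)² = 92.49 W/m².
For an isothermal sphere T⁴ = (1−a)S/(4σ) = 4.078×10⁸ K⁴.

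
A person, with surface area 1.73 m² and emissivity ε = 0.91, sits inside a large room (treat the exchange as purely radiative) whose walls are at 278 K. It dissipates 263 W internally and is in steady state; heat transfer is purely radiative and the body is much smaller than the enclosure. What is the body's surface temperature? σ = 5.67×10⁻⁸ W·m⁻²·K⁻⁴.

For a small grey body in a large enclosure, net radiated power = εσA(T⁴ − T_w⁴).
Steady state: P = εσA(T⁴ − T_w⁴) with A = 1.73 m².
T⁴ = P/(εσA) + T_w⁴ = 263/(0.91·5.67×10⁻⁸·1.730) + (278)⁴
    = 2.946×10⁹ + 5.973×10⁹ = 8.919×10⁹ K⁴.

T ≈ 307 K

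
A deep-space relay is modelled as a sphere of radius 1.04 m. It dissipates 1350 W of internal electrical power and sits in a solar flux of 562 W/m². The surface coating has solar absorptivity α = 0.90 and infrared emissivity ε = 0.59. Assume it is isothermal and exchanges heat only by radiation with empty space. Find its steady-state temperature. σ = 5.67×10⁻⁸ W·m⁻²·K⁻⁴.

At steady state, absorbed solar power + internal power = radiated power.
Absorbed: α·S·A_cross = 0.90·562·3.398 = 1719 W (cross-section πr²).
Total input = 1719 + 1350 = 3069 W.
Radiated: εσ·A_surf·T⁴ with A_surf = 4πr² = 13.59 m².
T⁴ = 3069/(0.59·5.67×10⁻⁸·13.59) = 6.749×10⁹ K⁴.

T ≈ 287 K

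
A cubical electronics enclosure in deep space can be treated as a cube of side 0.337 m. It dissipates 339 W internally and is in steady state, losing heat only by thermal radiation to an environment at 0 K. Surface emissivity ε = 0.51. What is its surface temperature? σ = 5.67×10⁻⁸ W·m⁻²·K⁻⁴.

Steady state: internal power = radiated power, P = εσA T⁴.
Radiating area A = 6L² = 0.6814 m².
T⁴ = P/(εσA) = 339/(0.51·5.67×10⁻⁸·0.6814) = 1.720×10¹⁰ K⁴.
T = (1.720×10¹⁰)^(1/4).

T ≈ 362 K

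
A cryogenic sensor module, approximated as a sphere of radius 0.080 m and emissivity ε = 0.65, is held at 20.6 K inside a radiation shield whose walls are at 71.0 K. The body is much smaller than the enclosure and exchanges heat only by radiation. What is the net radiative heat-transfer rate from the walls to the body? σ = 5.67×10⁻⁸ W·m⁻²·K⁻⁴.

For a small grey body in a large enclosure: P_net = εσA(T_body⁴ − T_wall⁴).
A = 4πr² = 0.08042 m²; T_body⁴ − T_wall⁴ = 1.801×10⁵ − 2.541×10⁷ = -2.523×10⁷ K⁴.
|P_net| = 0.65·5.67×10⁻⁸·0.08042·2.523×10⁷.

P_net ≈ 0.0748 W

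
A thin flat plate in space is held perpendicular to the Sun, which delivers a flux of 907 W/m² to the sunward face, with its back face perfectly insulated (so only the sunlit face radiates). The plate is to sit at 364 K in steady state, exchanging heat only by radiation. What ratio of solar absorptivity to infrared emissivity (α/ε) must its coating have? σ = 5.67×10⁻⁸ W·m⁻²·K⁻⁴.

Balance: αS·A = εσ·1A·T⁴ ⇒ α/ε = σT⁴/S.
α/ε = 5.67×10⁻⁸·(364)⁴/907 = 5.67×10⁻⁸·1.756×10¹⁰/907.

α/ε ≈ 1.10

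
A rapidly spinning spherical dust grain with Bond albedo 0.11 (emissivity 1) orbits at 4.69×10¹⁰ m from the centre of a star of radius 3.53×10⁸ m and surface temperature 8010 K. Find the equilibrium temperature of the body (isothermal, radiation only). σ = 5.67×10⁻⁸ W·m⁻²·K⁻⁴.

The star's surface emits σT_*⁴; at distance d the flux is S = σT_*⁴(R_*/d)².
S = 5.67×10⁻⁸·(8010)⁴·(3.53×10⁸/4.69×10¹⁰)² = 13220 W/m².
For an isothermal sphere T⁴ = (1−a)S/(4σ) = 5.189×10¹⁰ K⁴.

T ≈ 477 K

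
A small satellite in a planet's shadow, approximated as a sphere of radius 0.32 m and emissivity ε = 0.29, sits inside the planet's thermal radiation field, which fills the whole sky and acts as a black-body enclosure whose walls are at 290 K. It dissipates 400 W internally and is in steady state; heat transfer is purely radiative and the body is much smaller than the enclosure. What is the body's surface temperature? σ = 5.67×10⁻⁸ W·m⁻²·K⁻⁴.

T ≈ 401 K

For a small grey body in a large enclosure, net radiated power = εσA(T⁴ − T_w⁴).
Steady state: P = εσA(T⁴ − T_w⁴) with A = 4πr² = 1.287 m².
T⁴ = P/(εσA) + T_w⁴ = 400/(0.29·5.67×10⁻⁸·1.287) + (290)⁴
    = 1.890×10¹⁰ + 7.073×10⁹ = 2.598×10¹⁰ K⁴.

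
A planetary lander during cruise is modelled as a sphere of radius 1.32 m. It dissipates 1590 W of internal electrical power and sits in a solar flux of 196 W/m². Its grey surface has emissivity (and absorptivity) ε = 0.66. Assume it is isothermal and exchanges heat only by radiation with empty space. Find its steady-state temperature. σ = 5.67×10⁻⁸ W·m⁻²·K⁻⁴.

T ≈ 230 K

At steady state, absorbed solar power + internal power = radiated power.
Absorbed: α·S·A_cross = 0.66·196·5.474 = 708.1 W (cross-section πr²).
Total input = 708.1 + 1590 = 2298 W.
Radiated: εσ·A_surf·T⁴ with A_surf = 4πr² = 21.90 m².
T⁴ = 2298/(0.66·5.67×10⁻⁸·21.90) = 2.805×10⁹ K⁴.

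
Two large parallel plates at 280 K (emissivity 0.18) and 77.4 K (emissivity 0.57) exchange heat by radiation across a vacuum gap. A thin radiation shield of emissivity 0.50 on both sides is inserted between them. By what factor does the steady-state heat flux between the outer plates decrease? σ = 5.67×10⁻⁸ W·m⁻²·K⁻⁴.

factor ≈ 1.48

Without shield: q₀ = σΔ(T⁴)/(1/ε₁+1/ε₂−1) with denominator 6.310.
With shield the two gaps are in series; the resistances add: (1/ε₁+1/ε_s−1)+(1/ε_s+1/ε₂−1) = 6.556+2.754 = 9.310.
Heat-flux ratio q₀/q = 9.310/6.310.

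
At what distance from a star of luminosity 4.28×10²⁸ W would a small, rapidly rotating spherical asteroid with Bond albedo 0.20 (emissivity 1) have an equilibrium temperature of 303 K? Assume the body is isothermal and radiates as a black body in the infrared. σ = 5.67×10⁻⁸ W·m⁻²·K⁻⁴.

For an isothermal black-emitting sphere, (1−a)S·πr² = σ·4πr²·T⁴ ⇒ S = 4σT⁴/(1−a).
S = 4·5.67×10⁻⁸·(303)⁴/0.800 = 2390 W/m².
Flux falls as S = L/(4πd²), so d = √(L/(4πS)) = √(4.28×10²⁸/(4π·2390)).

d ≈ 1.19×10¹² m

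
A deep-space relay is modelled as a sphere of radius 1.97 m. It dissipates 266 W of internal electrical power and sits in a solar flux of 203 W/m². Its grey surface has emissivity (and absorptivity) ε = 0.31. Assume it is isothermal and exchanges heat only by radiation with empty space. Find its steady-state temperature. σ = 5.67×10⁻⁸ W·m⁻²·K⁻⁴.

T ≈ 186 K

At steady state, absorbed solar power + internal power = radiated power.
Absorbed: α·S·A_cross = 0.31·203·12.19 = 767.3 W (cross-section πr²).
Total input = 767.3 + 266 = 1033 W.
Radiated: εσ·A_surf·T⁴ with A_surf = 4πr² = 48.77 m².
T⁴ = 1033/(0.31·5.67×10⁻⁸·48.77) = 1.205×10⁹ K⁴.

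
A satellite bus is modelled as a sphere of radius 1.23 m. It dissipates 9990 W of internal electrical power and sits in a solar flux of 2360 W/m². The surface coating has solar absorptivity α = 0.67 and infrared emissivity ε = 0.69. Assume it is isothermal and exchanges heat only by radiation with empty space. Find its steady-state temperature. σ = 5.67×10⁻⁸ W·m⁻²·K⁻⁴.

T ≈ 392 K

At steady state, absorbed solar power + internal power = radiated power.
Absorbed: α·S·A_cross = 0.67·2360·4.753 = 7515 W (cross-section πr²).
Total input = 7515 + 9990 = 17510 W.
Radiated: εσ·A_surf·T⁴ with A_surf = 4πr² = 19.01 m².
T⁴ = 17510/(0.69·5.67×10⁻⁸·19.01) = 2.354×10¹⁰ K⁴.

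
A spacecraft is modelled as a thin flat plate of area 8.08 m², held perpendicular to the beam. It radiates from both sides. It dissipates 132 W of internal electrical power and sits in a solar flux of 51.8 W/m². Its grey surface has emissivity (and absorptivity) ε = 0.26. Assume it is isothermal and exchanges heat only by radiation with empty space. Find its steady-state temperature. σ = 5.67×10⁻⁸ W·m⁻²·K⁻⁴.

T ≈ 178 K

At steady state, absorbed solar power + internal power = radiated power.
Absorbed: α·S·A_cross = 0.26·51.8·8.080 = 108.8 W (cross-section A).
Total input = 108.8 + 132 = 240.8 W.
Radiated: εσ·A_surf·T⁴ with A_surf = 2A = 16.16 m².
T⁴ = 240.8/(0.26·5.67×10⁻⁸·16.16) = 1.011×10⁹ K⁴.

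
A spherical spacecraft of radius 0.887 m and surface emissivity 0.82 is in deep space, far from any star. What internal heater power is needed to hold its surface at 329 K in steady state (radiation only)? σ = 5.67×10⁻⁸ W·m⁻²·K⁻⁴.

P = εσ·4πr²·T⁴.
4πr² = 9.887 m²; T⁴ = 1.172×10¹⁰ K⁴.
P = 0.82·5.67×10⁻⁸·9.887·1.172×10¹⁰.

P ≈ 5390 W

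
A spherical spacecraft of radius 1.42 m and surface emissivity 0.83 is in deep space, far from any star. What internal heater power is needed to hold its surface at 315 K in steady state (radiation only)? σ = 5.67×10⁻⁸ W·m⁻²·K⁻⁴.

P ≈ 11700 W

P = εσ·4πr²·T⁴.
4πr² = 25.34 m²; T⁴ = 9.846×10⁹ K⁴.
P = 0.83·5.67×10⁻⁸·25.34·9.846×10⁹.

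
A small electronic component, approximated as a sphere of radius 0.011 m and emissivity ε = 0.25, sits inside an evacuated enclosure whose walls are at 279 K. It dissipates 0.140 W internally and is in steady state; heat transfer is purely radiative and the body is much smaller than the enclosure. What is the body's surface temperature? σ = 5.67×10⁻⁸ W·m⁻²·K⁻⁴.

T ≈ 335 K

For a small grey body in a large enclosure, net radiated power = εσA(T⁴ − T_w⁴).
Steady state: P = εσA(T⁴ − T_w⁴) with A = 4πr² = 0.001521 m².
T⁴ = P/(εσA) + T_w⁴ = 0.140/(0.25·5.67×10⁻⁸·0.001521) + (279)⁴
    = 6.495×10⁹ + 6.059×10⁹ = 1.255×10¹⁰ K⁴.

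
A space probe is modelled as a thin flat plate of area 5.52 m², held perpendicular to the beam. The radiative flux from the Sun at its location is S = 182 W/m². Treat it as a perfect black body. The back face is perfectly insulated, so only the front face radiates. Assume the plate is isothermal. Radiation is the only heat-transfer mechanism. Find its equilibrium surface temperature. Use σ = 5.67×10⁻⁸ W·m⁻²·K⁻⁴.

At equilibrium, absorbed power = emitted power.
Absorbing cross-section = A = 5.520 m²; emitting surface = A = 5.520 m² (ratio 1).
S·A_cross = εσ·A_surf·T⁴  ⇒  T⁴ = S/(1σ).
T⁴ = 1.00·182/(1·5.67×10⁻⁸) = 3.210×10⁹ K⁴.
T = (3.210×10⁹)^(1/4).

T ≈ 238 K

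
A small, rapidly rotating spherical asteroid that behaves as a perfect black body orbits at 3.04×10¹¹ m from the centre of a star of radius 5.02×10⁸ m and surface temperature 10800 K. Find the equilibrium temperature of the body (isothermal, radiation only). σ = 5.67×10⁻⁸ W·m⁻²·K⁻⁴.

T ≈ 310 K

The star's surface emits σT_*⁴; at distance d the flux is S = σT_*⁴(R_*/d)².
S = 5.67×10⁻⁸·(10800)⁴·(5.02×10⁸/3.04×10¹¹)² = 2103 W/m².
For an isothermal sphere T⁴ = (1−a)S/(4σ) = 9.275×10⁹ K⁴.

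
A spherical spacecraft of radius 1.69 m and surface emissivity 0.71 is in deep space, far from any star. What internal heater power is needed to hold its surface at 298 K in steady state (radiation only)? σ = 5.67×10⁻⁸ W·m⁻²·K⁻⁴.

P = εσ·4πr²·T⁴.
4πr² = 35.89 m²; T⁴ = 7.886×10⁹ K⁴.
P = 0.71·5.67×10⁻⁸·35.89·7.886×10⁹.

P ≈ 11400 W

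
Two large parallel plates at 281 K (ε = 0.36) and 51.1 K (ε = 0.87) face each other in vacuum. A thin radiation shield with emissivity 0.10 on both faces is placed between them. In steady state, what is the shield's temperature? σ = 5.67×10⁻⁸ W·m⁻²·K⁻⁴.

In steady state the net flux on the hot side equals that on the cold side.
σ(T₁⁴−T_s⁴)/D₁ = σ(T_s⁴−T₂⁴)/D₂, with D₁ = 1/ε₁+1/ε_s−1 = 11.78, D₂ = 1/ε_s+1/ε₂−1 = 10.15.
Solve for T_s⁴: T_s⁴ = (D₂·T₁⁴ + D₁·T₂⁴)/(D₁+D₂) = 2.890×10⁹ K⁴.

T_s ≈ 232 K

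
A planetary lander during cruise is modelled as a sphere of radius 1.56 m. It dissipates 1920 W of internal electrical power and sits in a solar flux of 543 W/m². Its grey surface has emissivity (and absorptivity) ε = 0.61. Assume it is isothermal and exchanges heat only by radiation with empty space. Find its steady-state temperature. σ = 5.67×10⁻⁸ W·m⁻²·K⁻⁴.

At steady state, absorbed solar power + internal power = radiated power.
Absorbed: α·S·A_cross = 0.61·543·7.645 = 2532 W (cross-section πr²).
Total input = 2532 + 1920 = 4452 W.
Radiated: εσ·A_surf·T⁴ with A_surf = 4πr² = 30.58 m².
T⁴ = 4452/(0.61·5.67×10⁻⁸·30.58) = 4.209×10⁹ K⁴.

T ≈ 255 K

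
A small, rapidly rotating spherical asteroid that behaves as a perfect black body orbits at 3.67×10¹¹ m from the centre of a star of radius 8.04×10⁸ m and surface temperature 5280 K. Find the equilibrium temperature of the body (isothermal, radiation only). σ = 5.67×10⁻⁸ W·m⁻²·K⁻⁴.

T ≈ 175 K

The star's surface emits σT_*⁴; at distance d the flux is S = σT_*⁴(R_*/d)².
S = 5.67×10⁻⁸·(5280)⁴·(8.04×10⁸/3.67×10¹¹)² = 211.5 W/m².
For an isothermal sphere T⁴ = (1−a)S/(4σ) = 9.325×10⁸ K⁴.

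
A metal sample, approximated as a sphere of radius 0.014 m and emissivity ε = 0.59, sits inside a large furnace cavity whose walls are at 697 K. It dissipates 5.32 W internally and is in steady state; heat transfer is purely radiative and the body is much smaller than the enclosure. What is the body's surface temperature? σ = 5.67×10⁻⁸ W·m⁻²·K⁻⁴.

T ≈ 740 K

For a small grey body in a large enclosure, net radiated power = εσA(T⁴ − T_w⁴).
Steady state: P = εσA(T⁴ − T_w⁴) with A = 4πr² = 0.002463 m².
T⁴ = P/(εσA) + T_w⁴ = 5.32/(0.59·5.67×10⁻⁸·0.002463) + (697)⁴
    = 6.457×10¹⁰ + 2.360×10¹¹ = 3.006×10¹¹ K⁴.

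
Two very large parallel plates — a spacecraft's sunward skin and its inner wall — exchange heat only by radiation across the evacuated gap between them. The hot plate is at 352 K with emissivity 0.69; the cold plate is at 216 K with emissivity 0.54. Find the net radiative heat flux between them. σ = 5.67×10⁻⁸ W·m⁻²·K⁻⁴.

For two infinite grey parallel plates, q = σ(T₁⁴ − T₂⁴)/(1/ε₁ + 1/ε₂ − 1).
T₁⁴ − T₂⁴ = 1.535×10¹⁰ − 2.177×10⁹ = 1.318×10¹⁰ K⁴.
1/ε₁ + 1/ε₂ − 1 = 1.449 + 1.852 − 1 = 2.301.
q = 5.67×10⁻⁸ × 1.318×10¹⁰ / 2.301.

q ≈ 325 W/m²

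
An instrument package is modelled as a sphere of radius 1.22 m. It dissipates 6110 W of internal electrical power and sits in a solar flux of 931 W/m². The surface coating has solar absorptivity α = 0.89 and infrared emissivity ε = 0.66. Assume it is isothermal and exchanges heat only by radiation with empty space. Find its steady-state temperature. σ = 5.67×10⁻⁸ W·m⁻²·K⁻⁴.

At steady state, absorbed solar power + internal power = radiated power.
Absorbed: α·S·A_cross = 0.89·931·4.676 = 3874 W (cross-section πr²).
Total input = 3874 + 6110 = 9984 W.
Radiated: εσ·A_surf·T⁴ with A_surf = 4πr² = 18.70 m².
T⁴ = 9984/(0.66·5.67×10⁻⁸·18.70) = 1.426×10¹⁰ K⁴.

T ≈ 346 K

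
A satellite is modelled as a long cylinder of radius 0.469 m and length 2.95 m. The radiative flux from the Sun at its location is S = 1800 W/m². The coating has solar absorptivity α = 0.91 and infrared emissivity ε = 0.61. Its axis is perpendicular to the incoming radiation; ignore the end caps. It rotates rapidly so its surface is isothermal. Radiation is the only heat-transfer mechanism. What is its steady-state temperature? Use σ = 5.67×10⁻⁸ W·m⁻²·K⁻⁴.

At equilibrium, absorbed power = emitted power.
Absorbing cross-section = 2rL = 2.767 m²; emitting surface = 2πrL = 8.693 m² (ratio π).
αS·A_cross = εσ·A_surf·T⁴  ⇒  T⁴ = αS/(ε·πσ).
T⁴ = 0.910·1800/(0.61·π·5.67×10⁻⁸) = 1.507×10¹⁰ K⁴.
T = (1.507×10¹⁰)^(1/4).

T ≈ 350 K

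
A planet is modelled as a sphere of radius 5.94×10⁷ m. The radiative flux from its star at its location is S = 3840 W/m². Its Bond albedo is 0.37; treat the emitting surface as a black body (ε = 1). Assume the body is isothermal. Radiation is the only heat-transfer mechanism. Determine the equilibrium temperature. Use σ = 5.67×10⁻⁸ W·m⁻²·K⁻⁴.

At equilibrium, absorbed power = emitted power.
Absorbing cross-section = πr² = 1.108×10¹⁶ m²; emitting surface = 4πr² = 4.434×10¹⁶ m² (ratio 4).
(1−a)S·A_cross = εσ·A_surf·T⁴  ⇒  T⁴ = (1−a)S/(4σ).
T⁴ = 0.630·3840/(4·5.67×10⁻⁸) = 1.067×10¹⁰ K⁴.
T = (1.067×10¹⁰)^(1/4).

T ≈ 321 K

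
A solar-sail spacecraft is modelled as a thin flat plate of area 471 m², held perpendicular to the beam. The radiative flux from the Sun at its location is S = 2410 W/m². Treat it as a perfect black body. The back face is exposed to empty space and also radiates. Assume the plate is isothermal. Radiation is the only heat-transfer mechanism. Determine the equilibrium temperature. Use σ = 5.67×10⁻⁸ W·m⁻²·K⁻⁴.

At equilibrium, absorbed power = emitted power.
Absorbing cross-section = A = 471.0 m²; emitting surface = 2A = 942.0 m² (ratio 2).
S·A_cross = εσ·A_surf·T⁴  ⇒  T⁴ = S/(2σ).
T⁴ = 1.00·2410/(2·5.67×10⁻⁸) = 2.125×10¹⁰ K⁴.
T = (2.125×10¹⁰)^(1/4).

T ≈ 382 K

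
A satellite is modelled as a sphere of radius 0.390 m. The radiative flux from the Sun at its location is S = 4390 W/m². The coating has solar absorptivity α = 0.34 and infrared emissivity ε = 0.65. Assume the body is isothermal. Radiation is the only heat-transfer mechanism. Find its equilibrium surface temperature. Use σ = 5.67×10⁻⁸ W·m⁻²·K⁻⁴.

At equilibrium, absorbed power = emitted power.
Absorbing cross-section = πr² = 0.4778 m²; emitting surface = 4πr² = 1.911 m² (ratio 4).
αS·A_cross = εσ·A_surf·T⁴  ⇒  T⁴ = αS/(ε·4σ).
T⁴ = 0.340·4390/(0.65·4·5.67×10⁻⁸) = 1.012×10¹⁰ K⁴.
T = (1.012×10¹⁰)^(1/4).

T ≈ 317 K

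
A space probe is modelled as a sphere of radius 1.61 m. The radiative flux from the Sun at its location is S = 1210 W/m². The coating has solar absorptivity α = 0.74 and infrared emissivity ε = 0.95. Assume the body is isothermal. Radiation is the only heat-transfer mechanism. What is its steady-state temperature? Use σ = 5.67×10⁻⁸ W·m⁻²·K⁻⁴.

At equilibrium, absorbed power = emitted power.
Absorbing cross-section = πr² = 8.143 m²; emitting surface = 4πr² = 32.57 m² (ratio 4).
αS·A_cross = εσ·A_surf·T⁴  ⇒  T⁴ = αS/(ε·4σ).
T⁴ = 0.740·1210/(0.95·4·5.67×10⁻⁸) = 4.156×10⁹ K⁴.
T = (4.156×10⁹)^(1/4).

T ≈ 254 K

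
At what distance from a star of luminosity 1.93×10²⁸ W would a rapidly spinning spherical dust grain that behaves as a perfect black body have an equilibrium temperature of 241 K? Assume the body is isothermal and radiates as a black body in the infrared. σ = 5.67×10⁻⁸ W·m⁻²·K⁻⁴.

d ≈ 1.42×10¹² m

For an isothermal black-emitting sphere, (1−a)S·πr² = σ·4πr²·T⁴ ⇒ S = 4σT⁴/(1−a).
S = 4·5.67×10⁻⁸·(241)⁴/1.00 = 765.1 W/m².
Flux falls as S = L/(4πd²), so d = √(L/(4πS)) = √(1.93×10²⁸/(4π·765.1)).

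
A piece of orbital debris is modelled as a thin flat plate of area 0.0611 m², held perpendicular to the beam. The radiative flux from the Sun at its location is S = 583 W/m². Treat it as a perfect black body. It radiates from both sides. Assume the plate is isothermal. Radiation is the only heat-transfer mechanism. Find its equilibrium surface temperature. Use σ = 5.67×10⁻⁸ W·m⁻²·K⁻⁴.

T ≈ 268 K

At equilibrium, absorbed power = emitted power.
Absorbing cross-section = A = 0.06110 m²; emitting surface = 2A = 0.1222 m² (ratio 2).
S·A_cross = εσ·A_surf·T⁴  ⇒  T⁴ = S/(2σ).
T⁴ = 1.00·583/(2·5.67×10⁻⁸) = 5.141×10⁹ K⁴.
T = (5.141×10⁹)^(1/4).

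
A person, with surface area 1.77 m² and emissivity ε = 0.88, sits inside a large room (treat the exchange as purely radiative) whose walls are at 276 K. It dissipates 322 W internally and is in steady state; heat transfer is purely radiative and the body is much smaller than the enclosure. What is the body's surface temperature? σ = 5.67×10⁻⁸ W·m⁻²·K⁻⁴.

T ≈ 312 K

For a small grey body in a large enclosure, net radiated power = εσA(T⁴ − T_w⁴).
Steady state: P = εσA(T⁴ − T_w⁴) with A = 1.77 m².
T⁴ = P/(εσA) + T_w⁴ = 322/(0.88·5.67×10⁻⁸·1.770) + (276)⁴
    = 3.646×10⁹ + 5.803×10⁹ = 9.449×10⁹ K⁴.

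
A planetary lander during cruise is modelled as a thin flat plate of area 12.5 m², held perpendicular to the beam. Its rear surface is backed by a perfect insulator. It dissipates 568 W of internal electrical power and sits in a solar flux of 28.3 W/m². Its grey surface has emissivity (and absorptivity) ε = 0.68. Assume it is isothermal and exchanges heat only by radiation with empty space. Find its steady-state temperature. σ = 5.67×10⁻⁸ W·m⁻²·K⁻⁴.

T ≈ 202 K

At steady state, absorbed solar power + internal power = radiated power.
Absorbed: α·S·A_cross = 0.68·28.3·12.50 = 240.6 W (cross-section A).
Total input = 240.6 + 568 = 808.6 W.
Radiated: εσ·A_surf·T⁴ with A_surf = A = 12.50 m².
T⁴ = 808.6/(0.68·5.67×10⁻⁸·12.50) = 1.678×10⁹ K⁴.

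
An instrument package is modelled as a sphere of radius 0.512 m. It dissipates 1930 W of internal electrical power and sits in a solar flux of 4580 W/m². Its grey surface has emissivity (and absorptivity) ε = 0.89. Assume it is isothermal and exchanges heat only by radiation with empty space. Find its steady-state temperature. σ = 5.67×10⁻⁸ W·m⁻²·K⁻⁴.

At steady state, absorbed solar power + internal power = radiated power.
Absorbed: α·S·A_cross = 0.89·4580·0.8235 = 3357 W (cross-section πr²).
Total input = 3357 + 1930 = 5287 W.
Radiated: εσ·A_surf·T⁴ with A_surf = 4πr² = 3.294 m².
T⁴ = 5287/(0.89·5.67×10⁻⁸·3.294) = 3.180×10¹⁰ K⁴.

T ≈ 422 K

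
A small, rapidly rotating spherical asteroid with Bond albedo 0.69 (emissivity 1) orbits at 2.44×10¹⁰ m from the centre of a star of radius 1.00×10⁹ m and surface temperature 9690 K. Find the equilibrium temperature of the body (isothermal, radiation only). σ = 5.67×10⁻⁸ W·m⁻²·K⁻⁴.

The star's surface emits σT_*⁴; at distance d the flux is S = σT_*⁴(R_*/d)².
S = 5.67×10⁻⁸·(9690)⁴·(1.00×10⁹/2.44×10¹⁰)² = 8.397×10⁵ W/m².
For an isothermal sphere T⁴ = (1−a)S/(4σ) = 1.148×10¹² K⁴.

T ≈ 1040 K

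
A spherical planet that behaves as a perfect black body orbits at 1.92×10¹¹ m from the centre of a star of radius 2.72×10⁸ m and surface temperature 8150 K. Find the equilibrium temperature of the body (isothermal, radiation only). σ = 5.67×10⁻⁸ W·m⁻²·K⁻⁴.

The star's surface emits σT_*⁴; at distance d the flux is S = σT_*⁴(R_*/d)².
S = 5.67×10⁻⁸·(8150)⁴·(2.72×10⁸/1.92×10¹¹)² = 502.1 W/m².
For an isothermal sphere T⁴ = (1−a)S/(4σ) = 2.214×10⁹ K⁴.

T ≈ 217 K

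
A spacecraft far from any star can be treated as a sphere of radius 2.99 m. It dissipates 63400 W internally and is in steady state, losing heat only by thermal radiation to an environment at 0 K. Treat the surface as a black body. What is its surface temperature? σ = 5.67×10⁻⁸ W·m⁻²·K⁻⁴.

T ≈ 316 K

Steady state: internal power = radiated power, P = εσA T⁴.
Radiating area A = 4πr² = 112.3 m².
T⁴ = P/(εσA) = 63400/(1.0·5.67×10⁻⁸·112.3) = 9.953×10⁹ K⁴.
T = (9.953×10⁹)^(1/4).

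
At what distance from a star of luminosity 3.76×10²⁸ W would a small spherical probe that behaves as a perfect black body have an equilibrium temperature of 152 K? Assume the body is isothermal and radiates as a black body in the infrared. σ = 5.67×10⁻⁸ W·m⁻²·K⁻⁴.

d ≈ 4.97×10¹² m

For an isothermal black-emitting sphere, (1−a)S·πr² = σ·4πr²·T⁴ ⇒ S = 4σT⁴/(1−a).
S = 4·5.67×10⁻⁸·(152)⁴/1.00 = 121.1 W/m².
Flux falls as S = L/(4πd²), so d = √(L/(4πS)) = √(3.76×10²⁸/(4π·121.1)).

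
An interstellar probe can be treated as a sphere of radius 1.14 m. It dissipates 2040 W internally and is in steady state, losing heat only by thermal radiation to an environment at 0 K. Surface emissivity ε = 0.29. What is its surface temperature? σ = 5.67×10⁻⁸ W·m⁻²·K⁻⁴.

T ≈ 295 K

Steady state: internal power = radiated power, P = εσA T⁴.
Radiating area A = 4πr² = 16.33 m².
T⁴ = P/(εσA) = 2040/(0.29·5.67×10⁻⁸·16.33) = 7.597×10⁹ K⁴.
T = (7.597×10⁹)^(1/4).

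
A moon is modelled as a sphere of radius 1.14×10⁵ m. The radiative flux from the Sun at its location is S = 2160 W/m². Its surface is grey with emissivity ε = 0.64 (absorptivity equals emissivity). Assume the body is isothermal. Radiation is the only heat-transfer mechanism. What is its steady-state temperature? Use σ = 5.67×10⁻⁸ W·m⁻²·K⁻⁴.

At equilibrium, absorbed power = emitted power.
Absorbing cross-section = πr² = 4.083×10¹⁰ m²; emitting surface = 4πr² = 1.633×10¹¹ m² (ratio 4).
εS·A_cross = εσ·A_surf·T⁴  ⇒  T⁴ = S/(4σ)   (ε cancels).
T⁴ = 2160/(4·5.67×10⁻⁸) = 9.524×10⁹ K⁴.
T = (9.524×10⁹)^(1/4).

T ≈ 312 K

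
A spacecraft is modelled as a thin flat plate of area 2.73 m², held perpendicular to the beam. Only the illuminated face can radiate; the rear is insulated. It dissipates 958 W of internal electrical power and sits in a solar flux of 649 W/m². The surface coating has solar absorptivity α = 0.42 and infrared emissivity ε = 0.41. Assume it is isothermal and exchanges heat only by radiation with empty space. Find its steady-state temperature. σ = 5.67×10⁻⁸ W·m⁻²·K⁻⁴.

T ≈ 405 K

At steady state, absorbed solar power + internal power = radiated power.
Absorbed: α·S·A_cross = 0.42·649·2.730 = 744.1 W (cross-section A).
Total input = 744.1 + 958 = 1702 W.
Radiated: εσ·A_surf·T⁴ with A_surf = A = 2.730 m².
T⁴ = 1702/(0.41·5.67×10⁻⁸·2.730) = 2.682×10¹⁰ K⁴.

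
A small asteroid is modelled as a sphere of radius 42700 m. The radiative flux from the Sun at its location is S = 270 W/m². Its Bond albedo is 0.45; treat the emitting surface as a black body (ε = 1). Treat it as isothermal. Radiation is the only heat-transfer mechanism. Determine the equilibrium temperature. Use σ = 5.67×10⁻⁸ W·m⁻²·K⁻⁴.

T ≈ 160 K

At equilibrium, absorbed power = emitted power.
Absorbing cross-section = πr² = 5.728×10⁹ m²; emitting surface = 4πr² = 2.291×10¹⁰ m² (ratio 4).
(1−a)S·A_cross = εσ·A_surf·T⁴  ⇒  T⁴ = (1−a)S/(4σ).
T⁴ = 0.550·270/(4·5.67×10⁻⁸) = 6.548×10⁸ K⁴.
T = (6.548×10⁸)^(1/4).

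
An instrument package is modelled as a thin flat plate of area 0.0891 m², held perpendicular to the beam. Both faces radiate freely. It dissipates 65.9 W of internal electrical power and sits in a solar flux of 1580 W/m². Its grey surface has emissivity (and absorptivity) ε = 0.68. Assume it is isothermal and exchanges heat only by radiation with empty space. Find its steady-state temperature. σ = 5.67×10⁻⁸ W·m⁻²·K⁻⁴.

At steady state, absorbed solar power + internal power = radiated power.
Absorbed: α·S·A_cross = 0.68·1580·0.08910 = 95.73 W (cross-section A).
Total input = 95.73 + 65.9 = 161.6 W.
Radiated: εσ·A_surf·T⁴ with A_surf = 2A = 0.1782 m².
T⁴ = 161.6/(0.68·5.67×10⁻⁸·0.1782) = 2.352×10¹⁰ K⁴.

T ≈ 392 K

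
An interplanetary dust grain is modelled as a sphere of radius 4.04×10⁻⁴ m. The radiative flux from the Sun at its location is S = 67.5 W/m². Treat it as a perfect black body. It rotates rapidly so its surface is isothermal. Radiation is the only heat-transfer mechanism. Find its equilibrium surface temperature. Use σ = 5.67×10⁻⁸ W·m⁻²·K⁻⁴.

T ≈ 131 K

At equilibrium, absorbed power = emitted power.
Absorbing cross-section = πr² = 5.128×10⁻⁷ m²; emitting surface = 4πr² = 2.051×10⁻⁶ m² (ratio 4).
S·A_cross = εσ·A_surf·T⁴  ⇒  T⁴ = S/(4σ).
T⁴ = 1.00·67.5/(4·5.67×10⁻⁸) = 2.976×10⁸ K⁴.
T = (2.976×10⁸)^(1/4).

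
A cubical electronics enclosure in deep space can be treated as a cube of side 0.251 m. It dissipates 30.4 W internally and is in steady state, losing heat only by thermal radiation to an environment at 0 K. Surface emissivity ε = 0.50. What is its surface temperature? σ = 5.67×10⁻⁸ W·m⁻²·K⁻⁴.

Steady state: internal power = radiated power, P = εσA T⁴.
Radiating area A = 6L² = 0.3780 m².
T⁴ = P/(εσA) = 30.4/(0.50·5.67×10⁻⁸·0.3780) = 2.837×10⁹ K⁴.
T = (2.837×10⁹)^(1/4).

T ≈ 231 K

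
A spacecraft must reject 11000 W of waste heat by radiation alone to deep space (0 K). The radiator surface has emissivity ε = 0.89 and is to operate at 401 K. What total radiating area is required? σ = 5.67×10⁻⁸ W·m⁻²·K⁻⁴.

A ≈ 8.43 m²

P = εσA T⁴ ⇒ A = P/(εσT⁴).
T⁴ = 2.586×10¹⁰ K⁴.
A = 11000/(0.89 × 5.67×10⁻⁸ × 2.586×10¹⁰).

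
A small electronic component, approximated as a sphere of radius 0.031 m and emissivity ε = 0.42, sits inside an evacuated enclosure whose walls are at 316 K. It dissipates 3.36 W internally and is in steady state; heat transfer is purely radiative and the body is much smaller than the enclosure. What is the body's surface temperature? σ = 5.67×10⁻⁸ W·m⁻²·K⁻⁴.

For a small grey body in a large enclosure, net radiated power = εσA(T⁴ − T_w⁴).
Steady state: P = εσA(T⁴ − T_w⁴) with A = 4πr² = 0.01208 m².
T⁴ = P/(εσA) + T_w⁴ = 3.36/(0.42·5.67×10⁻⁸·0.01208) + (316)⁴
    = 1.168×10¹⁰ + 9.971×10⁹ = 2.165×10¹⁰ K⁴.

T ≈ 384 K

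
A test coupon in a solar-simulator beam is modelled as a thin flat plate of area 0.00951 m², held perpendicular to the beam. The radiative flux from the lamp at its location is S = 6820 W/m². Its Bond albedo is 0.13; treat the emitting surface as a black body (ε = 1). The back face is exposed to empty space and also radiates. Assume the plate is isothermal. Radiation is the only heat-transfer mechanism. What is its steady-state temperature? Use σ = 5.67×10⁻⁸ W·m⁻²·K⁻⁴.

T ≈ 478 K

At equilibrium, absorbed power = emitted power.
Absorbing cross-section = A = 0.009510 m²; emitting surface = 2A = 0.01902 m² (ratio 2).
(1−a)S·A_cross = εσ·A_surf·T⁴  ⇒  T⁴ = (1−a)S/(2σ).
T⁴ = 0.870·6820/(2·5.67×10⁻⁸) = 5.232×10¹⁰ K⁴.
T = (5.232×10¹⁰)^(1/4).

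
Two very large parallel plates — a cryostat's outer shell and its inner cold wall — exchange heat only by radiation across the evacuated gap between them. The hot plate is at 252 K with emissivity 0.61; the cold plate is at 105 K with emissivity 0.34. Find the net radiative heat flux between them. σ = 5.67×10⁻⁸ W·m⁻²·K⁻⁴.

q ≈ 61.9 W/m²

For two infinite grey parallel plates, q = σ(T₁⁴ − T₂⁴)/(1/ε₁ + 1/ε₂ − 1).
T₁⁴ − T₂⁴ = 4.033×10⁹ − 1.216×10⁸ = 3.911×10⁹ K⁴.
1/ε₁ + 1/ε₂ − 1 = 1.639 + 2.941 − 1 = 3.581.
q = 5.67×10⁻⁸ × 3.911×10⁹ / 3.581.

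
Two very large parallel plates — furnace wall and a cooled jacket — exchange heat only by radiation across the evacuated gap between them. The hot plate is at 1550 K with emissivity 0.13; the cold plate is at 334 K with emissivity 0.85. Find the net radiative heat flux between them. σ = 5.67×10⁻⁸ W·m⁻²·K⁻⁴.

q ≈ 41500 W/m²

For two infinite grey parallel plates, q = σ(T₁⁴ − T₂⁴)/(1/ε₁ + 1/ε₂ − 1).
T₁⁴ − T₂⁴ = 5.772×10¹² − 1.244×10¹⁰ = 5.760×10¹² K⁴.
1/ε₁ + 1/ε₂ − 1 = 7.692 + 1.176 − 1 = 7.869.
q = 5.67×10⁻⁸ × 5.760×10¹² / 7.869.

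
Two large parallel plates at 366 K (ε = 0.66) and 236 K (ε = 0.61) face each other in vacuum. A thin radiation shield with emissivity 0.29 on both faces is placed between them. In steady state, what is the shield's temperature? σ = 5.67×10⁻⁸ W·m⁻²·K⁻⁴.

T_s ≈ 321 K

In steady state the net flux on the hot side equals that on the cold side.
σ(T₁⁴−T_s⁴)/D₁ = σ(T_s⁴−T₂⁴)/D₂, with D₁ = 1/ε₁+1/ε_s−1 = 3.963, D₂ = 1/ε_s+1/ε₂−1 = 4.088.
Solve for T_s⁴: T_s⁴ = (D₂·T₁⁴ + D₁·T₂⁴)/(D₁+D₂) = 1.064×10¹⁰ K⁴.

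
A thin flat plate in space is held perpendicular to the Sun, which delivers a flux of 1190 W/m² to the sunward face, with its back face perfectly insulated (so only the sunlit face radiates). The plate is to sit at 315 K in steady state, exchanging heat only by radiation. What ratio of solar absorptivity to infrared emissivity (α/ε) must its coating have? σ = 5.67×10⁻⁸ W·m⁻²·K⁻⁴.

α/ε ≈ 0.469

Balance: αS·A = εσ·1A·T⁴ ⇒ α/ε = σT⁴/S.
α/ε = 5.67×10⁻⁸·(315)⁴/1190 = 5.67×10⁻⁸·9.846×10⁹/1190.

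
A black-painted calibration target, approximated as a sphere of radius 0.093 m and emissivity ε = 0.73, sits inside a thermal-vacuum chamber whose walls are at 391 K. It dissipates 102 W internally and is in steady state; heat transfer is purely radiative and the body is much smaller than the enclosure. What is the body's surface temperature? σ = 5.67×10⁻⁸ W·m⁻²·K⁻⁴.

For a small grey body in a large enclosure, net radiated power = εσA(T⁴ − T_w⁴).
Steady state: P = εσA(T⁴ − T_w⁴) with A = 4πr² = 0.1087 m².
T⁴ = P/(εσA) + T_w⁴ = 102/(0.73·5.67×10⁻⁸·0.1087) + (391)⁴
    = 2.267×10¹⁰ + 2.337×10¹⁰ = 4.605×10¹⁰ K⁴.

T ≈ 463 K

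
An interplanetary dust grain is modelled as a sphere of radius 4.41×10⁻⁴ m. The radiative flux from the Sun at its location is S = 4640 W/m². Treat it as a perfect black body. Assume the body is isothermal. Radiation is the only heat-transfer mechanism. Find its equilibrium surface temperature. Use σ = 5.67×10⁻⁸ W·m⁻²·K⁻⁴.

At equilibrium, absorbed power = emitted power.
Absorbing cross-section = πr² = 6.110×10⁻⁷ m²; emitting surface = 4πr² = 2.444×10⁻⁶ m² (ratio 4).
S·A_cross = εσ·A_surf·T⁴  ⇒  T⁴ = S/(4σ).
T⁴ = 1.00·4640/(4·5.67×10⁻⁸) = 2.046×10¹⁰ K⁴.
T = (2.046×10¹⁰)^(1/4).

T ≈ 378 K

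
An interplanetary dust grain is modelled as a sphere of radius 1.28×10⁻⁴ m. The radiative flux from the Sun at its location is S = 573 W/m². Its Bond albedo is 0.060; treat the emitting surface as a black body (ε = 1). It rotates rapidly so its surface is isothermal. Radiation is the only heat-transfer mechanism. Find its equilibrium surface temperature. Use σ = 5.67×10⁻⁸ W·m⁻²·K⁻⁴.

At equilibrium, absorbed power = emitted power.
Absorbing cross-section = πr² = 5.147×10⁻⁸ m²; emitting surface = 4πr² = 2.059×10⁻⁷ m² (ratio 4).
(1−a)S·A_cross = εσ·A_surf·T⁴  ⇒  T⁴ = (1−a)S/(4σ).
T⁴ = 0.940·573/(4·5.67×10⁻⁸) = 2.375×10⁹ K⁴.
T = (2.375×10⁹)^(1/4).

T ≈ 221 K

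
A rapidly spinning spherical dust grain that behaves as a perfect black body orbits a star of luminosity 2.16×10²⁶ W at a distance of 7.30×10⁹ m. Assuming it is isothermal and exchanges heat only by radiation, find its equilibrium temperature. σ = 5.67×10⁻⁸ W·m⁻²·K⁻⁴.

First find the stellar flux at distance d: S = L/(4πd²) = 2.16×10²⁶/(4π·(7.30×10⁹)²) = 3.226×10⁵ W/m².
For an isothermal sphere, absorbed (1−a)S·πr² = emitted σ·4πr²·T⁴, so T⁴ = (1−a)S/(4σ).
T⁴ = 1.00·3.226×10⁵/(4·5.67×10⁻⁸) = 1.422×10¹² K⁴.

T ≈ 1090 K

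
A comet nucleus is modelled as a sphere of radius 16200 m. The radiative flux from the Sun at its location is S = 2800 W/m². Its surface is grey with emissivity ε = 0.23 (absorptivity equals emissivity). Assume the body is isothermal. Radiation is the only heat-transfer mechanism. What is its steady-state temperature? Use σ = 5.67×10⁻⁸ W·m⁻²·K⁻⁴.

T ≈ 333 K

At equilibrium, absorbed power = emitted power.
Absorbing cross-section = πr² = 8.245×10⁸ m²; emitting surface = 4πr² = 3.298×10⁹ m² (ratio 4).
εS·A_cross = εσ·A_surf·T⁴  ⇒  T⁴ = S/(4σ)   (ε cancels).
T⁴ = 2800/(4·5.67×10⁻⁸) = 1.235×10¹⁰ K⁴.
T = (1.235×10¹⁰)^(1/4).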